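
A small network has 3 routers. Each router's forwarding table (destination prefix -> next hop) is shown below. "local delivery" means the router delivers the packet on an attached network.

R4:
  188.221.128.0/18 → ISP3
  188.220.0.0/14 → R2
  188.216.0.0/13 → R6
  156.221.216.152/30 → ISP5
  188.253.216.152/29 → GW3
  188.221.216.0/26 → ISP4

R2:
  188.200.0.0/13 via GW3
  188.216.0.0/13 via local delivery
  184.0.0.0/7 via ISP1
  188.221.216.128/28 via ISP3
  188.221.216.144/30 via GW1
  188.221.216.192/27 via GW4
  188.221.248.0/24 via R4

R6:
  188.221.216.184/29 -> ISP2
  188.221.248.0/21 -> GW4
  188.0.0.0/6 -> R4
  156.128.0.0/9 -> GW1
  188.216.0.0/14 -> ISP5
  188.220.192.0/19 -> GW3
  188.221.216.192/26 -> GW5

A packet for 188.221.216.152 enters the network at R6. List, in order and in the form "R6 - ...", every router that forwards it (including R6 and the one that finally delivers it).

R6 - R4 - R2

At R6: longest match for 188.221.216.152 is 188.0.0.0/6 -> R4
At R4: longest match for 188.221.216.152 is 188.220.0.0/14 -> R2
At R2: longest match for 188.221.216.152 is 188.216.0.0/13 -> local delivery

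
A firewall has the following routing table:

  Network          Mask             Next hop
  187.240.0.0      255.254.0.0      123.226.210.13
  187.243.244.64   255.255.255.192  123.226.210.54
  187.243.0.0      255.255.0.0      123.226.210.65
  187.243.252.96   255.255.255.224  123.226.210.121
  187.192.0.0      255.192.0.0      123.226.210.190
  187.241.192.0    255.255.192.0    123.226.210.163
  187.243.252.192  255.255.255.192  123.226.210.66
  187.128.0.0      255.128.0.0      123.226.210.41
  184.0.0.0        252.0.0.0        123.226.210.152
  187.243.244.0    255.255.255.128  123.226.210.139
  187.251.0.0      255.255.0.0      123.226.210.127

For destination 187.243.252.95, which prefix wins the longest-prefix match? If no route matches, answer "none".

187.243.0.0/16

Entries matching 187.243.252.95:
  184.0.0.0/6 (184.0.0.0 - 187.255.255.255)
  187.128.0.0/9 (187.128.0.0 - 187.255.255.255)
  187.192.0.0/10 (187.192.0.0 - 187.255.255.255)
  187.243.0.0/16 (187.243.0.0 - 187.243.255.255)
Most specific is 187.243.0.0/16.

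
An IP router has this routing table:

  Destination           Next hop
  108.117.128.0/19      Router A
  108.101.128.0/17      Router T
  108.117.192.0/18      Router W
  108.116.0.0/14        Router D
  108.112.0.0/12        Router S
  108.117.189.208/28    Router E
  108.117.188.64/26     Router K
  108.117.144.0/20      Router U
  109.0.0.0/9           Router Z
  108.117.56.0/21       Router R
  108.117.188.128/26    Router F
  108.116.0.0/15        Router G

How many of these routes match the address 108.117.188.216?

Prefixes containing 108.117.188.216:
  108.112.0.0/12 (108.112.0.0 - 108.127.255.255)
  108.116.0.0/14 (108.116.0.0 - 108.119.255.255)
  108.116.0.0/15 (108.116.0.0 - 108.117.255.255)
Total matching entries: 3.

3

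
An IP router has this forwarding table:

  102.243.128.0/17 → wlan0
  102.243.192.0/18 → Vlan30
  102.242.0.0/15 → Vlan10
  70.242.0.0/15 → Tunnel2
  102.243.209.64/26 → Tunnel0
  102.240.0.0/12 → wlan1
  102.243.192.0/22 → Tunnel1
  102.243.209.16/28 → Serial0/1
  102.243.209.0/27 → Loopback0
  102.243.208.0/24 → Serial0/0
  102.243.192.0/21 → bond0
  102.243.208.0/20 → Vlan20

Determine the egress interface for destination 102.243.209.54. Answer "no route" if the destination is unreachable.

Vlan20

Routes whose prefix contains 102.243.209.54:
  102.240.0.0/12 (102.240.0.0 - 102.255.255.255) -> wlan1
  102.242.0.0/15 (102.242.0.0 - 102.243.255.255) -> Vlan10
  102.243.128.0/17 (102.243.128.0 - 102.243.255.255) -> wlan0
  102.243.192.0/18 (102.243.192.0 - 102.243.255.255) -> Vlan30
  102.243.208.0/20 (102.243.208.0 - 102.243.223.255) -> Vlan20
More-specific entries that do NOT match:
  102.243.209.16/28 (102.243.209.16 - 102.243.209.31) does not contain 102.243.209.54
  102.243.209.0/27 (102.243.209.0 - 102.243.209.31) does not contain 102.243.209.54
  102.243.209.64/26 (102.243.209.64 - 102.243.209.127) does not contain 102.243.209.54
  102.243.208.0/24 (102.243.208.0 - 102.243.208.255) does not contain 102.243.209.54
  102.243.192.0/22 (102.243.192.0 - 102.243.195.255) does not contain 102.243.209.54
  102.243.192.0/21 (102.243.192.0 - 102.243.199.255) does not contain 102.243.209.54
Longest matching prefix is /20 -> interface Vlan20.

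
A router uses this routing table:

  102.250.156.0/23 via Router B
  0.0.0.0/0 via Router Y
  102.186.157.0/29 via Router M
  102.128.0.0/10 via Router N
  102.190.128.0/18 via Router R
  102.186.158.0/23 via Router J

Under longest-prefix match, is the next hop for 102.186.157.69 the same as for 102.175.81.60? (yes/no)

102.186.157.69: longest match 102.128.0.0/10 -> Router N
102.175.81.60: longest match 102.128.0.0/10 -> Router N

yes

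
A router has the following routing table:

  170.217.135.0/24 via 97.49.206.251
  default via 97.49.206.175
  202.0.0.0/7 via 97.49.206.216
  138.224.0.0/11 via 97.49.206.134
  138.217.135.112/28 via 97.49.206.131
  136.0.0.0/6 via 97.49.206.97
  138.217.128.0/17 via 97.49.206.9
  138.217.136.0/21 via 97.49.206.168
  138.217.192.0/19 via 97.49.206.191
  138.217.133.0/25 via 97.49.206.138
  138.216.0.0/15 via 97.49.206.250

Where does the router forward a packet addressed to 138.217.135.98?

97.49.206.9

Routes whose prefix contains 138.217.135.98:
  0.0.0.0/0 (default, matches everything) -> 97.49.206.175
  136.0.0.0/6 (136.0.0.0 - 139.255.255.255) -> 97.49.206.97
  138.216.0.0/15 (138.216.0.0 - 138.217.255.255) -> 97.49.206.250
  138.217.128.0/17 (138.217.128.0 - 138.217.255.255) -> 97.49.206.9
More-specific entries that do NOT match:
  138.217.135.112/28 (138.217.135.112 - 138.217.135.127) does not contain 138.217.135.98
  138.217.133.0/25 (138.217.133.0 - 138.217.133.127) does not contain 138.217.135.98
  170.217.135.0/24 (170.217.135.0 - 170.217.135.255) does not contain 138.217.135.98
  138.217.136.0/21 (138.217.136.0 - 138.217.143.255) does not contain 138.217.135.98
  138.217.192.0/19 (138.217.192.0 - 138.217.223.255) does not contain 138.217.135.98
Longest matching prefix is /17 -> next hop 97.49.206.9.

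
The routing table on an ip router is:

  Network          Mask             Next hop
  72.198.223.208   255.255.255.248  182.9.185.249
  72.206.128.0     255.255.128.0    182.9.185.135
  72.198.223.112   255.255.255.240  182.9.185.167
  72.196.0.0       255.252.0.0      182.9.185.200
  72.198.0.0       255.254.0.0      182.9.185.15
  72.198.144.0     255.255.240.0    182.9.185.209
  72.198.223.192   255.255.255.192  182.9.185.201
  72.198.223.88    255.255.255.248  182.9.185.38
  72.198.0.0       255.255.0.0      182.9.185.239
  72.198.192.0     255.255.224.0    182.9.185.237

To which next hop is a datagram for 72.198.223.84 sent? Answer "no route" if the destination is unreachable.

182.9.185.237

Routes whose prefix contains 72.198.223.84:
  72.196.0.0/14 (72.196.0.0 - 72.199.255.255) -> 182.9.185.200
  72.198.0.0/15 (72.198.0.0 - 72.199.255.255) -> 182.9.185.15
  72.198.0.0/16 (72.198.0.0 - 72.198.255.255) -> 182.9.185.239
  72.198.192.0/19 (72.198.192.0 - 72.198.223.255) -> 182.9.185.237
More-specific entries that do NOT match:
  72.198.223.208/29 (72.198.223.208 - 72.198.223.215) does not contain 72.198.223.84
  72.198.223.88/29 (72.198.223.88 - 72.198.223.95) does not contain 72.198.223.84
  72.198.223.112/28 (72.198.223.112 - 72.198.223.127) does not contain 72.198.223.84
  72.198.223.192/26 (72.198.223.192 - 72.198.223.255) does not contain 72.198.223.84
  72.198.144.0/20 (72.198.144.0 - 72.198.159.255) does not contain 72.198.223.84
Longest matching prefix is /19 -> next hop 182.9.185.237.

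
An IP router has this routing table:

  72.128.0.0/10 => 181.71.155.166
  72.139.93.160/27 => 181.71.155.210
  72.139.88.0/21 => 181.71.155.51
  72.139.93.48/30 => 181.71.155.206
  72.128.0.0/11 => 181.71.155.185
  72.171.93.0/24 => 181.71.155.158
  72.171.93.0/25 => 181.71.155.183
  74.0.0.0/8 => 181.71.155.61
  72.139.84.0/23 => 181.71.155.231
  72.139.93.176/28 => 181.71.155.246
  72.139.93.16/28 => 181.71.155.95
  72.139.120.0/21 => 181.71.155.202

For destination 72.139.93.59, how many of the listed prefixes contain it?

3

Prefixes containing 72.139.93.59:
  72.128.0.0/10 (72.128.0.0 - 72.191.255.255)
  72.128.0.0/11 (72.128.0.0 - 72.159.255.255)
  72.139.88.0/21 (72.139.88.0 - 72.139.95.255)
Total matching entries: 3.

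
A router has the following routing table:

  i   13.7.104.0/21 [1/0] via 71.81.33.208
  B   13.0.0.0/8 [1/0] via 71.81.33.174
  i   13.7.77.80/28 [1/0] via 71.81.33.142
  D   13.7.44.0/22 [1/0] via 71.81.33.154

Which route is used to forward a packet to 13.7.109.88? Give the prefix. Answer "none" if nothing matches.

13.7.104.0/21

Entries matching 13.7.109.88:
  13.0.0.0/8 (13.0.0.0 - 13.255.255.255)
  13.7.104.0/21 (13.7.104.0 - 13.7.111.255)
Most specific is 13.7.104.0/21.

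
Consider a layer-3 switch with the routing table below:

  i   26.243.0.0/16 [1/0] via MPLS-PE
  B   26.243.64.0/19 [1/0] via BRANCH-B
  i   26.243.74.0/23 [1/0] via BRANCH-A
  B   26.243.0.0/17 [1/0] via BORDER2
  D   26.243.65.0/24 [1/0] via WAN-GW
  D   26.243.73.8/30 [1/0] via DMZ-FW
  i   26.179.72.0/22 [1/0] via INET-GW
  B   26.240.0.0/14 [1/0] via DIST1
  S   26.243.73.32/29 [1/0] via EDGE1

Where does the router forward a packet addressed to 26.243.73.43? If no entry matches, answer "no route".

Routes whose prefix contains 26.243.73.43:
  26.240.0.0/14 (26.240.0.0 - 26.243.255.255) -> DIST1
  26.243.0.0/16 (26.243.0.0 - 26.243.255.255) -> MPLS-PE
  26.243.0.0/17 (26.243.0.0 - 26.243.127.255) -> BORDER2
  26.243.64.0/19 (26.243.64.0 - 26.243.95.255) -> BRANCH-B
More-specific entries that do NOT match:
  26.243.73.8/30 (26.243.73.8 - 26.243.73.11) does not contain 26.243.73.43
  26.243.73.32/29 (26.243.73.32 - 26.243.73.39) does not contain 26.243.73.43
  26.243.65.0/24 (26.243.65.0 - 26.243.65.255) does not contain 26.243.73.43
  26.243.74.0/23 (26.243.74.0 - 26.243.75.255) does not contain 26.243.73.43
  26.179.72.0/22 (26.179.72.0 - 26.179.75.255) does not contain 26.243.73.43
Longest matching prefix is /19 -> next hop BRANCH-B.

BRANCH-B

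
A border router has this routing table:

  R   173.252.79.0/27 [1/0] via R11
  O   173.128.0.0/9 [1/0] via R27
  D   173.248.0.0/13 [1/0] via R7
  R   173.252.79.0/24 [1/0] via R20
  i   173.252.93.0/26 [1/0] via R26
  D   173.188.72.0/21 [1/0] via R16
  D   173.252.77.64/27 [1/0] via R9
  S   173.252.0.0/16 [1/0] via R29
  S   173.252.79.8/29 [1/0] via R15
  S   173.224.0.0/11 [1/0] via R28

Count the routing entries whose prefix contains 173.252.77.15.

Prefixes containing 173.252.77.15:
  173.128.0.0/9 (173.128.0.0 - 173.255.255.255)
  173.224.0.0/11 (173.224.0.0 - 173.255.255.255)
  173.248.0.0/13 (173.248.0.0 - 173.255.255.255)
  173.252.0.0/16 (173.252.0.0 - 173.252.255.255)
Total matching entries: 4.

4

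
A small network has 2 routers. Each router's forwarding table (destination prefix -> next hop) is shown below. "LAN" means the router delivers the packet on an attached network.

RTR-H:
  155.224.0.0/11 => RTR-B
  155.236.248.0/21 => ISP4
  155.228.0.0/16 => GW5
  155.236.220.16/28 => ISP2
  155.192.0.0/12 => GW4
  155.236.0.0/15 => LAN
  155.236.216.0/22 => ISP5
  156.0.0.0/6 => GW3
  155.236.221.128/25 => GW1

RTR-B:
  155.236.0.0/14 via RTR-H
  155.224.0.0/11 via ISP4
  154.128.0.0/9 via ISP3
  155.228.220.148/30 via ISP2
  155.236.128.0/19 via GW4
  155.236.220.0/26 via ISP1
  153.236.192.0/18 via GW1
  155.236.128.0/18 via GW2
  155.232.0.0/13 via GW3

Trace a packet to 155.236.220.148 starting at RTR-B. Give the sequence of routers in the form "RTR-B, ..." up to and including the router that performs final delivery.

At RTR-B: longest match for 155.236.220.148 is 155.236.0.0/14 -> RTR-H
At RTR-H: longest match for 155.236.220.148 is 155.236.0.0/15 -> LAN

RTR-B, RTR-H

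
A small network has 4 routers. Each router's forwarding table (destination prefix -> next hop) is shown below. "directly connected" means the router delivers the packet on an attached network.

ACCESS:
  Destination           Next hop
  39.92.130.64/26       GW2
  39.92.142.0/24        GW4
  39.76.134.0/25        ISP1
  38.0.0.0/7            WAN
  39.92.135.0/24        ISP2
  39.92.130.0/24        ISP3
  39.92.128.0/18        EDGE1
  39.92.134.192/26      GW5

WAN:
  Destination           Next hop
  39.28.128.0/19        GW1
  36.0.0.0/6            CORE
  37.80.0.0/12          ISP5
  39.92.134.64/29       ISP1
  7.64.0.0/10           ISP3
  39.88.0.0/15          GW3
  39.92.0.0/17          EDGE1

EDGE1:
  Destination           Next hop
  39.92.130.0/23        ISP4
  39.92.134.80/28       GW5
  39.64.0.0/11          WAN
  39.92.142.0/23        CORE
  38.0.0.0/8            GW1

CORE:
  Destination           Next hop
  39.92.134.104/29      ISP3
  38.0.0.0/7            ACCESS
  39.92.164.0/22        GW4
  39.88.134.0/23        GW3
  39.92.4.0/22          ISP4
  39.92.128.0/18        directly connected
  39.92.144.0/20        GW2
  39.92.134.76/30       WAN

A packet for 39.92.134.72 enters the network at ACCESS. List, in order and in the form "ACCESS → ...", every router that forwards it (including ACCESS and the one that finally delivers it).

ACCESS → EDGE1 → WAN → CORE

At ACCESS: longest match for 39.92.134.72 is 39.92.128.0/18 -> EDGE1
At EDGE1: longest match for 39.92.134.72 is 39.64.0.0/11 -> WAN
At WAN: longest match for 39.92.134.72 is 36.0.0.0/6 -> CORE
At CORE: longest match for 39.92.134.72 is 39.92.128.0/18 -> directly connected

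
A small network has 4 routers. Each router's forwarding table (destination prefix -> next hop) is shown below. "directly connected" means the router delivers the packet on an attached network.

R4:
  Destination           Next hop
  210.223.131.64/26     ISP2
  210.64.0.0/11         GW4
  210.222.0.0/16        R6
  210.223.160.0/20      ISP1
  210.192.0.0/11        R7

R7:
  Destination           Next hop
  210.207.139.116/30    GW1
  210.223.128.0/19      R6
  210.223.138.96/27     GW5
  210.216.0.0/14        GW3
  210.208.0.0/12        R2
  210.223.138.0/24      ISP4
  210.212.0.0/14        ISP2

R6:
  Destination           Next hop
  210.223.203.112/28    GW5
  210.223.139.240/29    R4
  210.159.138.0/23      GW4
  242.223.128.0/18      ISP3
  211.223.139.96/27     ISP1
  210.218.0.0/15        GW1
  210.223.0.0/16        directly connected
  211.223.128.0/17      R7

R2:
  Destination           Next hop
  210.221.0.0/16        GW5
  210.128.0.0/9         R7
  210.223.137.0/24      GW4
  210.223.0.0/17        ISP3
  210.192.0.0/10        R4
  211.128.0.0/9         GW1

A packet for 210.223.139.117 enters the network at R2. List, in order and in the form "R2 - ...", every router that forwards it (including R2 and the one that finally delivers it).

At R2: longest match for 210.223.139.117 is 210.192.0.0/10 -> R4
At R4: longest match for 210.223.139.117 is 210.192.0.0/11 -> R7
At R7: longest match for 210.223.139.117 is 210.223.128.0/19 -> R6
At R6: longest match for 210.223.139.117 is 210.223.0.0/16 -> directly connected

R2 - R4 - R7 - R6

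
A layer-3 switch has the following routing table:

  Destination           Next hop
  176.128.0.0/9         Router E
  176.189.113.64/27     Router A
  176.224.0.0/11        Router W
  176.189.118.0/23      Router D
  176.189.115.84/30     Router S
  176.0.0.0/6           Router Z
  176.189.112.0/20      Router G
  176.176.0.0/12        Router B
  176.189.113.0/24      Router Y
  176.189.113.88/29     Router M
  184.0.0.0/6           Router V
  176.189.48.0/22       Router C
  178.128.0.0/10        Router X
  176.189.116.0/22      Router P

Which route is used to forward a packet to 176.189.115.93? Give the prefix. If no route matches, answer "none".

Entries matching 176.189.115.93:
  176.0.0.0/6 (176.0.0.0 - 179.255.255.255)
  176.128.0.0/9 (176.128.0.0 - 176.255.255.255)
  176.176.0.0/12 (176.176.0.0 - 176.191.255.255)
  176.189.112.0/20 (176.189.112.0 - 176.189.127.255)
Most specific is 176.189.112.0/20.

176.189.112.0/20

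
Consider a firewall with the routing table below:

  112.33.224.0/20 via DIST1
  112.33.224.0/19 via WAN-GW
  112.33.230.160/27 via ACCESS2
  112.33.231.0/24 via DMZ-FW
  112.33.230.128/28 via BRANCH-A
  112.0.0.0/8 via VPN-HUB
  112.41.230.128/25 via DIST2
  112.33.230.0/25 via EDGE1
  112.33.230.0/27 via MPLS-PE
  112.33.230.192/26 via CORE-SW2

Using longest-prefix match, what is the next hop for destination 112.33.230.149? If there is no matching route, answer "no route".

DIST1

Routes whose prefix contains 112.33.230.149:
  112.0.0.0/8 (112.0.0.0 - 112.255.255.255) -> VPN-HUB
  112.33.224.0/19 (112.33.224.0 - 112.33.255.255) -> WAN-GW
  112.33.224.0/20 (112.33.224.0 - 112.33.239.255) -> DIST1
More-specific entries that do NOT match:
  112.33.230.128/28 (112.33.230.128 - 112.33.230.143) does not contain 112.33.230.149
  112.33.230.160/27 (112.33.230.160 - 112.33.230.191) does not contain 112.33.230.149
  112.33.230.0/27 (112.33.230.0 - 112.33.230.31) does not contain 112.33.230.149
  112.33.230.192/26 (112.33.230.192 - 112.33.230.255) does not contain 112.33.230.149
  112.41.230.128/25 (112.41.230.128 - 112.41.230.255) does not contain 112.33.230.149
  112.33.230.0/25 (112.33.230.0 - 112.33.230.127) does not contain 112.33.230.149
  112.33.231.0/24 (112.33.231.0 - 112.33.231.255) does not contain 112.33.230.149
Longest matching prefix is /20 -> next hop DIST1.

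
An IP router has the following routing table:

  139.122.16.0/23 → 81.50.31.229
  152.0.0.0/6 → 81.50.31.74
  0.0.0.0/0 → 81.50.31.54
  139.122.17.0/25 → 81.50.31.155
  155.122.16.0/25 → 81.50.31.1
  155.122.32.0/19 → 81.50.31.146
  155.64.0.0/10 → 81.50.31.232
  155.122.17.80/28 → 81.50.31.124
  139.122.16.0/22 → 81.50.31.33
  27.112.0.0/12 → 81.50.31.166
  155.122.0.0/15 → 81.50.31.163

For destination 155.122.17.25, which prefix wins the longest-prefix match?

155.122.0.0/15

Entries matching 155.122.17.25:
  0.0.0.0/0 (default, matches everything)
  152.0.0.0/6 (152.0.0.0 - 155.255.255.255)
  155.64.0.0/10 (155.64.0.0 - 155.127.255.255)
  155.122.0.0/15 (155.122.0.0 - 155.123.255.255)
Most specific is 155.122.0.0/15.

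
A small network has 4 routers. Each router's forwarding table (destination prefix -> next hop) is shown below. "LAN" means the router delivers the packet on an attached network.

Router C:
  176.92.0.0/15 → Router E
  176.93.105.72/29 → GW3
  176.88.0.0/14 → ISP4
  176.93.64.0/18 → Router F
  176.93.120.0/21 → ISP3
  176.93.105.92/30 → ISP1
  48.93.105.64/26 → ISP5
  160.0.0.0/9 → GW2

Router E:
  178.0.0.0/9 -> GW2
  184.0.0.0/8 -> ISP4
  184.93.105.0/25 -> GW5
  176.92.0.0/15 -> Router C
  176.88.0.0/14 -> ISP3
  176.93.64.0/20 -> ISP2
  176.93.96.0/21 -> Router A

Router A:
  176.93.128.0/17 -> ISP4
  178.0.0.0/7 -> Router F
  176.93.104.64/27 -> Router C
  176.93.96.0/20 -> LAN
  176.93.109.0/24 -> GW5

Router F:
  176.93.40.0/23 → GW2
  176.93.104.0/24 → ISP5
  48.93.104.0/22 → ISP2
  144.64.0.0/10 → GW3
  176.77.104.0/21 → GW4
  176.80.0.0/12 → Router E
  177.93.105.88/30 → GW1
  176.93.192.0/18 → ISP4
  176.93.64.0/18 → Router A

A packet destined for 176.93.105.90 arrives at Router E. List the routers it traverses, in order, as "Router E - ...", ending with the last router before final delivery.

Router E - Router C - Router F - Router A

At Router E: longest match for 176.93.105.90 is 176.92.0.0/15 -> Router C
At Router C: longest match for 176.93.105.90 is 176.93.64.0/18 -> Router F
At Router F: longest match for 176.93.105.90 is 176.93.64.0/18 -> Router A
At Router A: longest match for 176.93.105.90 is 176.93.96.0/20 -> LAN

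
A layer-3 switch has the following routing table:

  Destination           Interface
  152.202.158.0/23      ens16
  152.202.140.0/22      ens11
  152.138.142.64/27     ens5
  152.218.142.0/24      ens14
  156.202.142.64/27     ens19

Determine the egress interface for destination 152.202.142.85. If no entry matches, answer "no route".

ens11

Routes whose prefix contains 152.202.142.85:
  152.202.140.0/22 (152.202.140.0 - 152.202.143.255) -> ens11
More-specific entries that do NOT match:
  152.138.142.64/27 (152.138.142.64 - 152.138.142.95) does not contain 152.202.142.85
  156.202.142.64/27 (156.202.142.64 - 156.202.142.95) does not contain 152.202.142.85
  152.218.142.0/24 (152.218.142.0 - 152.218.142.255) does not contain 152.202.142.85
  152.202.158.0/23 (152.202.158.0 - 152.202.159.255) does not contain 152.202.142.85
Longest matching prefix is /22 -> interface ens11.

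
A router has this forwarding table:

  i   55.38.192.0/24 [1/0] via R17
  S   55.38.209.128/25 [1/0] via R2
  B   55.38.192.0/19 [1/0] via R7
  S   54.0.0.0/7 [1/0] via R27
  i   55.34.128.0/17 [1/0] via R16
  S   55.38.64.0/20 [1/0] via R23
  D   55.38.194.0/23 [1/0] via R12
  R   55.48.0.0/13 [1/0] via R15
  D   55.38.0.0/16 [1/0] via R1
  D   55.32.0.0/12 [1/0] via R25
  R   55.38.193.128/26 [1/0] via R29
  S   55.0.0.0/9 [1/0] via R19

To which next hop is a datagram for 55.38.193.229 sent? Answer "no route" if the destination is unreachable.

R7

Routes whose prefix contains 55.38.193.229:
  54.0.0.0/7 (54.0.0.0 - 55.255.255.255) -> R27
  55.0.0.0/9 (55.0.0.0 - 55.127.255.255) -> R19
  55.32.0.0/12 (55.32.0.0 - 55.47.255.255) -> R25
  55.38.0.0/16 (55.38.0.0 - 55.38.255.255) -> R1
  55.38.192.0/19 (55.38.192.0 - 55.38.223.255) -> R7
More-specific entries that do NOT match:
  55.38.193.128/26 (55.38.193.128 - 55.38.193.191) does not contain 55.38.193.229
  55.38.209.128/25 (55.38.209.128 - 55.38.209.255) does not contain 55.38.193.229
  55.38.192.0/24 (55.38.192.0 - 55.38.192.255) does not contain 55.38.193.229
  55.38.194.0/23 (55.38.194.0 - 55.38.195.255) does not contain 55.38.193.229
  55.38.64.0/20 (55.38.64.0 - 55.38.79.255) does not contain 55.38.193.229
Longest matching prefix is /19 -> next hop R7.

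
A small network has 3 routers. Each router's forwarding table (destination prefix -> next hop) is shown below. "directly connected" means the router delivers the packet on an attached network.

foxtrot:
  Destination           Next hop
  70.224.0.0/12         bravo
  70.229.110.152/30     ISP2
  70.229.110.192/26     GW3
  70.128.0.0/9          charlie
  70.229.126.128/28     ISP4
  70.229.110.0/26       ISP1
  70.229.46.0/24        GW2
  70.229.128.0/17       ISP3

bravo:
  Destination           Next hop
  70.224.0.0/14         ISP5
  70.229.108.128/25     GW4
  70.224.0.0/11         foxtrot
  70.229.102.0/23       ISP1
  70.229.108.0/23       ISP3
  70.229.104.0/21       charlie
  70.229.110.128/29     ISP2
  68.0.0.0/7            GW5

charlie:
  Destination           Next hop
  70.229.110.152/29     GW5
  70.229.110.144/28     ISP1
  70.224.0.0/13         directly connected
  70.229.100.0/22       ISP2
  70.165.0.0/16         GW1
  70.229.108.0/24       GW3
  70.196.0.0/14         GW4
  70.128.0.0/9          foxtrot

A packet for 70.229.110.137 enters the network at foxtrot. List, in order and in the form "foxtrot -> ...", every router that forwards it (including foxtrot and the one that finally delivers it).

At foxtrot: longest match for 70.229.110.137 is 70.224.0.0/12 -> bravo
At bravo: longest match for 70.229.110.137 is 70.229.104.0/21 -> charlie
At charlie: longest match for 70.229.110.137 is 70.224.0.0/13 -> directly connected

foxtrot -> bravo -> charlie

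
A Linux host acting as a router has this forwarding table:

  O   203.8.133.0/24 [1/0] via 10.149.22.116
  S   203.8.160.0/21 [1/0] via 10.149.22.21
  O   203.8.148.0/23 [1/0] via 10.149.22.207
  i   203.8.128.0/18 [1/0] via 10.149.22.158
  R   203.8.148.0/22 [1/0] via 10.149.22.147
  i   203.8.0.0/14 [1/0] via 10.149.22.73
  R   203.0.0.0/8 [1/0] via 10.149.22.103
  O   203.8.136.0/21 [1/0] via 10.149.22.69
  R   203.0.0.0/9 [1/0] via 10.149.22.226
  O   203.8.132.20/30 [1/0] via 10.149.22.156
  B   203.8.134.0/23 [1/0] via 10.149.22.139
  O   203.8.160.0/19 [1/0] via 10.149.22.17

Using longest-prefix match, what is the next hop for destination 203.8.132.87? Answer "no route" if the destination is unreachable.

10.149.22.158

Routes whose prefix contains 203.8.132.87:
  203.0.0.0/8 (203.0.0.0 - 203.255.255.255) -> 10.149.22.103
  203.0.0.0/9 (203.0.0.0 - 203.127.255.255) -> 10.149.22.226
  203.8.0.0/14 (203.8.0.0 - 203.11.255.255) -> 10.149.22.73
  203.8.128.0/18 (203.8.128.0 - 203.8.191.255) -> 10.149.22.158
More-specific entries that do NOT match:
  203.8.132.20/30 (203.8.132.20 - 203.8.132.23) does not contain 203.8.132.87
  203.8.133.0/24 (203.8.133.0 - 203.8.133.255) does not contain 203.8.132.87
  203.8.148.0/23 (203.8.148.0 - 203.8.149.255) does not contain 203.8.132.87
  203.8.134.0/23 (203.8.134.0 - 203.8.135.255) does not contain 203.8.132.87
  203.8.148.0/22 (203.8.148.0 - 203.8.151.255) does not contain 203.8.132.87
  203.8.160.0/21 (203.8.160.0 - 203.8.167.255) does not contain 203.8.132.87
  203.8.136.0/21 (203.8.136.0 - 203.8.143.255) does not contain 203.8.132.87
  203.8.160.0/19 (203.8.160.0 - 203.8.191.255) does not contain 203.8.132.87
Longest matching prefix is /18 -> next hop 10.149.22.158.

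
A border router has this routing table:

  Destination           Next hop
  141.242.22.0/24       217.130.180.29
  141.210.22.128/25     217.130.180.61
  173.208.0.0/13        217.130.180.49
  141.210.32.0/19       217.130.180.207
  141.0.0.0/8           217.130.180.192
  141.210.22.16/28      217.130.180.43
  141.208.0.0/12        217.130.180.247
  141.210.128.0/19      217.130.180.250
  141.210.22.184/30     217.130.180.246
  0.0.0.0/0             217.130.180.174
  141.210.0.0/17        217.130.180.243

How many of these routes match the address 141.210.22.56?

4

Prefixes containing 141.210.22.56:
  0.0.0.0/0 (default, matches everything)
  141.0.0.0/8 (141.0.0.0 - 141.255.255.255)
  141.208.0.0/12 (141.208.0.0 - 141.223.255.255)
  141.210.0.0/17 (141.210.0.0 - 141.210.127.255)
Total matching entries: 4.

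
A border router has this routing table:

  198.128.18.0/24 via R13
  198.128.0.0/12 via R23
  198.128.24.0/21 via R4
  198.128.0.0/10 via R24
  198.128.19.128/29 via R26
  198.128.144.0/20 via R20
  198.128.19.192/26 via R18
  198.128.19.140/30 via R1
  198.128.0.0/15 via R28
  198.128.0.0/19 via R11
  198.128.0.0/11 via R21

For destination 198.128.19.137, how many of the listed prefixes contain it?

Prefixes containing 198.128.19.137:
  198.128.0.0/10 (198.128.0.0 - 198.191.255.255)
  198.128.0.0/11 (198.128.0.0 - 198.159.255.255)
  198.128.0.0/12 (198.128.0.0 - 198.143.255.255)
  198.128.0.0/15 (198.128.0.0 - 198.129.255.255)
  198.128.0.0/19 (198.128.0.0 - 198.128.31.255)
Total matching entries: 5.

5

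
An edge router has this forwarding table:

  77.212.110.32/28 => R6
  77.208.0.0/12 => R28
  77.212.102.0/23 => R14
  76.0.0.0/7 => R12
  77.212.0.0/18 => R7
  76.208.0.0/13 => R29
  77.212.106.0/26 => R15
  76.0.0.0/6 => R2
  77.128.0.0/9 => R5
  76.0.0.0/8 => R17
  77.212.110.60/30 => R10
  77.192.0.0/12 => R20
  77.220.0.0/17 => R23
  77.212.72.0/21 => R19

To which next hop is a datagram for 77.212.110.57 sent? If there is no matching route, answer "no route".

Routes whose prefix contains 77.212.110.57:
  76.0.0.0/6 (76.0.0.0 - 79.255.255.255) -> R2
  76.0.0.0/7 (76.0.0.0 - 77.255.255.255) -> R12
  77.128.0.0/9 (77.128.0.0 - 77.255.255.255) -> R5
  77.208.0.0/12 (77.208.0.0 - 77.223.255.255) -> R28
More-specific entries that do NOT match:
  77.212.110.60/30 (77.212.110.60 - 77.212.110.63) does not contain 77.212.110.57
  77.212.110.32/28 (77.212.110.32 - 77.212.110.47) does not contain 77.212.110.57
  77.212.106.0/26 (77.212.106.0 - 77.212.106.63) does not contain 77.212.110.57
  77.212.102.0/23 (77.212.102.0 - 77.212.103.255) does not contain 77.212.110.57
  77.212.72.0/21 (77.212.72.0 - 77.212.79.255) does not contain 77.212.110.57
  77.212.0.0/18 (77.212.0.0 - 77.212.63.255) does not contain 77.212.110.57
  77.220.0.0/17 (77.220.0.0 - 77.220.127.255) does not contain 77.212.110.57
  76.208.0.0/13 (76.208.0.0 - 76.215.255.255) does not contain 77.212.110.57
Longest matching prefix is /12 -> next hop R28.

R28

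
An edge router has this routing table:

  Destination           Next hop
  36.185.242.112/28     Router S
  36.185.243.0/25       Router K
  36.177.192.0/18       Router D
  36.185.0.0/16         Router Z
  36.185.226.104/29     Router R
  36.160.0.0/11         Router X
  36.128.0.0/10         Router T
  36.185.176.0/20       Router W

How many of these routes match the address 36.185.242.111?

3

Prefixes containing 36.185.242.111:
  36.128.0.0/10 (36.128.0.0 - 36.191.255.255)
  36.160.0.0/11 (36.160.0.0 - 36.191.255.255)
  36.185.0.0/16 (36.185.0.0 - 36.185.255.255)
Total matching entries: 3.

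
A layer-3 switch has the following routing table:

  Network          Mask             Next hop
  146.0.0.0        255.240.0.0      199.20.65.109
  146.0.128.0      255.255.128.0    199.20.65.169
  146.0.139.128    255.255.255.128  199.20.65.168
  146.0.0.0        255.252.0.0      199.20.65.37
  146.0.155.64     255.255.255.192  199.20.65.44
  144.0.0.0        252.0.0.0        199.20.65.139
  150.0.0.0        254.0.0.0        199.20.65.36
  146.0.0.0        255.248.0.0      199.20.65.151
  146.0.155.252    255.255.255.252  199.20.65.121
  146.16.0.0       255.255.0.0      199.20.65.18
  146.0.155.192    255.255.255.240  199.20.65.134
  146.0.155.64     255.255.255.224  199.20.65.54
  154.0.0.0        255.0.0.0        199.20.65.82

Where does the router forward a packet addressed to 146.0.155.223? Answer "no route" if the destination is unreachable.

Routes whose prefix contains 146.0.155.223:
  144.0.0.0/6 (144.0.0.0 - 147.255.255.255) -> 199.20.65.139
  146.0.0.0/12 (146.0.0.0 - 146.15.255.255) -> 199.20.65.109
  146.0.0.0/13 (146.0.0.0 - 146.7.255.255) -> 199.20.65.151
  146.0.0.0/14 (146.0.0.0 - 146.3.255.255) -> 199.20.65.37
  146.0.128.0/17 (146.0.128.0 - 146.0.255.255) -> 199.20.65.169
More-specific entries that do NOT match:
  146.0.155.252/30 (146.0.155.252 - 146.0.155.255) does not contain 146.0.155.223
  146.0.155.192/28 (146.0.155.192 - 146.0.155.207) does not contain 146.0.155.223
  146.0.155.64/27 (146.0.155.64 - 146.0.155.95) does not contain 146.0.155.223
  146.0.155.64/26 (146.0.155.64 - 146.0.155.127) does not contain 146.0.155.223
  146.0.139.128/25 (146.0.139.128 - 146.0.139.255) does not contain 146.0.155.223
Longest matching prefix is /17 -> next hop 199.20.65.169.

199.20.65.169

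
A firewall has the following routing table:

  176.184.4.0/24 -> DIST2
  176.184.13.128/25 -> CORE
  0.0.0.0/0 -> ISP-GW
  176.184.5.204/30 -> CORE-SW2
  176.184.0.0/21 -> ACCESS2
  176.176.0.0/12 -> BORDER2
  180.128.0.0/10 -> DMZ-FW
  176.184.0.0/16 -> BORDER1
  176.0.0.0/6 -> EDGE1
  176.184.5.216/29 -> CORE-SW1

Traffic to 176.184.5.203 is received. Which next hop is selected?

Routes whose prefix contains 176.184.5.203:
  0.0.0.0/0 (default, matches everything) -> ISP-GW
  176.0.0.0/6 (176.0.0.0 - 179.255.255.255) -> EDGE1
  176.176.0.0/12 (176.176.0.0 - 176.191.255.255) -> BORDER2
  176.184.0.0/16 (176.184.0.0 - 176.184.255.255) -> BORDER1
  176.184.0.0/21 (176.184.0.0 - 176.184.7.255) -> ACCESS2
More-specific entries that do NOT match:
  176.184.5.204/30 (176.184.5.204 - 176.184.5.207) does not contain 176.184.5.203
  176.184.5.216/29 (176.184.5.216 - 176.184.5.223) does not contain 176.184.5.203
  176.184.13.128/25 (176.184.13.128 - 176.184.13.255) does not contain 176.184.5.203
  176.184.4.0/24 (176.184.4.0 - 176.184.4.255) does not contain 176.184.5.203
Longest matching prefix is /21 -> next hop ACCESS2.

ACCESS2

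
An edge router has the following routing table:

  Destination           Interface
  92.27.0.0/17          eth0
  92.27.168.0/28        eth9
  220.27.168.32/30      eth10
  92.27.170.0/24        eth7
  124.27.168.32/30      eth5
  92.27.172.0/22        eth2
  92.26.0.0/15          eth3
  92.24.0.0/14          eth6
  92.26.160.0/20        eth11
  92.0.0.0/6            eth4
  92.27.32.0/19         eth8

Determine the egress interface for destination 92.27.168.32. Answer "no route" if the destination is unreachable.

Routes whose prefix contains 92.27.168.32:
  92.0.0.0/6 (92.0.0.0 - 95.255.255.255) -> eth4
  92.24.0.0/14 (92.24.0.0 - 92.27.255.255) -> eth6
  92.26.0.0/15 (92.26.0.0 - 92.27.255.255) -> eth3
More-specific entries that do NOT match:
  220.27.168.32/30 (220.27.168.32 - 220.27.168.35) does not contain 92.27.168.32
  124.27.168.32/30 (124.27.168.32 - 124.27.168.35) does not contain 92.27.168.32
  92.27.168.0/28 (92.27.168.0 - 92.27.168.15) does not contain 92.27.168.32
  92.27.170.0/24 (92.27.170.0 - 92.27.170.255) does not contain 92.27.168.32
  92.27.172.0/22 (92.27.172.0 - 92.27.175.255) does not contain 92.27.168.32
  92.26.160.0/20 (92.26.160.0 - 92.26.175.255) does not contain 92.27.168.32
  92.27.32.0/19 (92.27.32.0 - 92.27.63.255) does not contain 92.27.168.32
  92.27.0.0/17 (92.27.0.0 - 92.27.127.255) does not contain 92.27.168.32
Longest matching prefix is /15 -> interface eth3.

eth3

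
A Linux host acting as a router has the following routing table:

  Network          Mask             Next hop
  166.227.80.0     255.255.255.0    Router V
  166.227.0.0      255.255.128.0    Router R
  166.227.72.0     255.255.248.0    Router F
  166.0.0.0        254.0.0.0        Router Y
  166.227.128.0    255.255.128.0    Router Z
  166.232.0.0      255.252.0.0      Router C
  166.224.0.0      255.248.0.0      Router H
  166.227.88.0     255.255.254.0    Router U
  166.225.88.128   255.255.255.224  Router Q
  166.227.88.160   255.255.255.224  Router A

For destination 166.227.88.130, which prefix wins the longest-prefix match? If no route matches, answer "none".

166.227.88.0/23

Entries matching 166.227.88.130:
  166.0.0.0/7 (166.0.0.0 - 167.255.255.255)
  166.224.0.0/13 (166.224.0.0 - 166.231.255.255)
  166.227.0.0/17 (166.227.0.0 - 166.227.127.255)
  166.227.88.0/23 (166.227.88.0 - 166.227.89.255)
Most specific is 166.227.88.0/23.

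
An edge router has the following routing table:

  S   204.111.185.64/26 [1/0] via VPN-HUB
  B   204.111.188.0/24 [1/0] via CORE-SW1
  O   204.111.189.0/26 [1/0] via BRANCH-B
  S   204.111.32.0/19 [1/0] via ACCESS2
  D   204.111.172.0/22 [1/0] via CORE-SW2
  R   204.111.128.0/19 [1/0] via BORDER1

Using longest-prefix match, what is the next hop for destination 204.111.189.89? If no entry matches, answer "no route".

No entry's prefix contains 204.111.189.89; there is no default route.

no route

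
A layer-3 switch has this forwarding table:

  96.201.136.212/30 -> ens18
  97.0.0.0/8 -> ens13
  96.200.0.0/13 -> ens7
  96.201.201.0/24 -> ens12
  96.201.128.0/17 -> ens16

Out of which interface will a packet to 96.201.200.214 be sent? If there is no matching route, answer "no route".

ens16

Routes whose prefix contains 96.201.200.214:
  96.200.0.0/13 (96.200.0.0 - 96.207.255.255) -> ens7
  96.201.128.0/17 (96.201.128.0 - 96.201.255.255) -> ens16
More-specific entries that do NOT match:
  96.201.136.212/30 (96.201.136.212 - 96.201.136.215) does not contain 96.201.200.214
  96.201.201.0/24 (96.201.201.0 - 96.201.201.255) does not contain 96.201.200.214
Longest matching prefix is /17 -> interface ens16.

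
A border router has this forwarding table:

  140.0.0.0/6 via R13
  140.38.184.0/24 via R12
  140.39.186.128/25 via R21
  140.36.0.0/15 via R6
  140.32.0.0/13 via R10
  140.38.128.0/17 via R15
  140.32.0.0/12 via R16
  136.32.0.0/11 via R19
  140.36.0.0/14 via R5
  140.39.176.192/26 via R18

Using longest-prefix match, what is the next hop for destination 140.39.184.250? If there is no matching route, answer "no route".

Routes whose prefix contains 140.39.184.250:
  140.0.0.0/6 (140.0.0.0 - 143.255.255.255) -> R13
  140.32.0.0/12 (140.32.0.0 - 140.47.255.255) -> R16
  140.32.0.0/13 (140.32.0.0 - 140.39.255.255) -> R10
  140.36.0.0/14 (140.36.0.0 - 140.39.255.255) -> R5
More-specific entries that do NOT match:
  140.39.176.192/26 (140.39.176.192 - 140.39.176.255) does not contain 140.39.184.250
  140.39.186.128/25 (140.39.186.128 - 140.39.186.255) does not contain 140.39.184.250
  140.38.184.0/24 (140.38.184.0 - 140.38.184.255) does not contain 140.39.184.250
  140.38.128.0/17 (140.38.128.0 - 140.38.255.255) does not contain 140.39.184.250
  140.36.0.0/15 (140.36.0.0 - 140.37.255.255) does not contain 140.39.184.250
Longest matching prefix is /14 -> next hop R5.

R5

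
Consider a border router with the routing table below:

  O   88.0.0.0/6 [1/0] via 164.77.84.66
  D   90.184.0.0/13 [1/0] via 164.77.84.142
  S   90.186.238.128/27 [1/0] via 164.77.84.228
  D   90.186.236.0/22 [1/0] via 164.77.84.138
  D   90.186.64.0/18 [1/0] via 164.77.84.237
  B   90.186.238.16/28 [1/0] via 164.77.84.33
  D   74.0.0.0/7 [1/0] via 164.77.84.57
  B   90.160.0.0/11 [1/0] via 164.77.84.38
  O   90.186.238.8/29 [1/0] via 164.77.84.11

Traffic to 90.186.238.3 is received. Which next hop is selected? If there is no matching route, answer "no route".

Routes whose prefix contains 90.186.238.3:
  88.0.0.0/6 (88.0.0.0 - 91.255.255.255) -> 164.77.84.66
  90.160.0.0/11 (90.160.0.0 - 90.191.255.255) -> 164.77.84.38
  90.184.0.0/13 (90.184.0.0 - 90.191.255.255) -> 164.77.84.142
  90.186.236.0/22 (90.186.236.0 - 90.186.239.255) -> 164.77.84.138
More-specific entries that do NOT match:
  90.186.238.8/29 (90.186.238.8 - 90.186.238.15) does not contain 90.186.238.3
  90.186.238.16/28 (90.186.238.16 - 90.186.238.31) does not contain 90.186.238.3
  90.186.238.128/27 (90.186.238.128 - 90.186.238.159) does not contain 90.186.238.3
Longest matching prefix is /22 -> next hop 164.77.84.138.

164.77.84.138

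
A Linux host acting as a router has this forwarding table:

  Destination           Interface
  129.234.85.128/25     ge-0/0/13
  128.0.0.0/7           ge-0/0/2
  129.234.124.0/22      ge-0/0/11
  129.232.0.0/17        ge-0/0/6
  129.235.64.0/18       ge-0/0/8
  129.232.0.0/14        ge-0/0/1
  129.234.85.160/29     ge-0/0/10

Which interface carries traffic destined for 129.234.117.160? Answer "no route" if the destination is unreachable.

ge-0/0/1

Routes whose prefix contains 129.234.117.160:
  128.0.0.0/7 (128.0.0.0 - 129.255.255.255) -> ge-0/0/2
  129.232.0.0/14 (129.232.0.0 - 129.235.255.255) -> ge-0/0/1
More-specific entries that do NOT match:
  129.234.85.160/29 (129.234.85.160 - 129.234.85.167) does not contain 129.234.117.160
  129.234.85.128/25 (129.234.85.128 - 129.234.85.255) does not contain 129.234.117.160
  129.234.124.0/22 (129.234.124.0 - 129.234.127.255) does not contain 129.234.117.160
  129.235.64.0/18 (129.235.64.0 - 129.235.127.255) does not contain 129.234.117.160
  129.232.0.0/17 (129.232.0.0 - 129.232.127.255) does not contain 129.234.117.160
Longest matching prefix is /14 -> interface ge-0/0/1.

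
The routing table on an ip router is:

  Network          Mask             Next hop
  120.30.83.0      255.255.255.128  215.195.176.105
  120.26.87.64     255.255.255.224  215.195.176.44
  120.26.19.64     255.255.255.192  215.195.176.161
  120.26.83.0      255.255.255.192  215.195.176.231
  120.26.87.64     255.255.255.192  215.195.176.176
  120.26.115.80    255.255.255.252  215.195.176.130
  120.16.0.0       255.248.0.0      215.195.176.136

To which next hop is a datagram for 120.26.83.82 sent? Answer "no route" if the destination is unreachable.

no route

No entry's prefix contains 120.26.83.82; there is no default route.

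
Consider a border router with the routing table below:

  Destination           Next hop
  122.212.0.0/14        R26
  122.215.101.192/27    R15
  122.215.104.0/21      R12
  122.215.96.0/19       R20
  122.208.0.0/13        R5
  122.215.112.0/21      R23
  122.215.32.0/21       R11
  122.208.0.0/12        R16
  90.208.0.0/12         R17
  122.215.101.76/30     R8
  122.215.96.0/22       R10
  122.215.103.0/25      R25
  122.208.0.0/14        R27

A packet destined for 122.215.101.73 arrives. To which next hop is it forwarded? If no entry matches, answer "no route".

R20

Routes whose prefix contains 122.215.101.73:
  122.208.0.0/12 (122.208.0.0 - 122.223.255.255) -> R16
  122.208.0.0/13 (122.208.0.0 - 122.215.255.255) -> R5
  122.212.0.0/14 (122.212.0.0 - 122.215.255.255) -> R26
  122.215.96.0/19 (122.215.96.0 - 122.215.127.255) -> R20
More-specific entries that do NOT match:
  122.215.101.76/30 (122.215.101.76 - 122.215.101.79) does not contain 122.215.101.73
  122.215.101.192/27 (122.215.101.192 - 122.215.101.223) does not contain 122.215.101.73
  122.215.103.0/25 (122.215.103.0 - 122.215.103.127) does not contain 122.215.101.73
  122.215.96.0/22 (122.215.96.0 - 122.215.99.255) does not contain 122.215.101.73
  122.215.104.0/21 (122.215.104.0 - 122.215.111.255) does not contain 122.215.101.73
  122.215.112.0/21 (122.215.112.0 - 122.215.119.255) does not contain 122.215.101.73
  122.215.32.0/21 (122.215.32.0 - 122.215.39.255) does not contain 122.215.101.73
Longest matching prefix is /19 -> next hop R20.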